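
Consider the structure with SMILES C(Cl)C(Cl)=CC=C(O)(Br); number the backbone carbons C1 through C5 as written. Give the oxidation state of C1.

-1

Count +1 for every bond to an atom more electronegative than carbon and −1 for every bond to one less electronegative; C–C bonds are 0.
C1 has one bond to C (0), one bond to H (-1), one bond to H (-1), one bond to Cl (+1).
Oxidation state = 0 − 1 − 1 + 1 = -1.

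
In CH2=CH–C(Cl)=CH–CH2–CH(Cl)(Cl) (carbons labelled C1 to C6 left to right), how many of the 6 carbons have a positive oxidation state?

2

Bonds to more-electronegative neighbours contribute +1 each, bonds to H or metals contribute −1 each, and C–C bonds contribute 0. Tallying each carbon:
C1: 2C, 2H → 0 − 2 = -2
C2: 3C, 1H → 0 − 1 = -1
C3: 3C, 1Cl → 0 + 1 = +1
C4: 3C, 1H → 0 − 1 = -1
C5: 2C, 2H → 0 − 2 = -2
C6: 1C, 1H, 2Cl → 0 − 1 + 2 = +1
2 carbons (C3, C6) meet the condition.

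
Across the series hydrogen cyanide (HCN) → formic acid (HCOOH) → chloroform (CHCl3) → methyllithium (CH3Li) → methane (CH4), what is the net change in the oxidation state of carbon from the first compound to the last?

Carbon oxidation states along the series — hydrogen cyanide: +2, formic acid: +2, chloroform: +2, methyllithium: -4, methane: -4.
Net change = -4 − (+2) = -6.

-6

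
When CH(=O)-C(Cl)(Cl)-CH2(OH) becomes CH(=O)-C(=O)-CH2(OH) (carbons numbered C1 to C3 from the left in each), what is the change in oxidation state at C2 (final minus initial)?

Before: C2 has 2 bonds to C, 2 bonds to Cl → oxidation state +2.
After: C2 has 2 bonds to C, 2 bonds to O → oxidation state +2.
Δ = +2 − (+2) = 0, so no net redox change at C2.

0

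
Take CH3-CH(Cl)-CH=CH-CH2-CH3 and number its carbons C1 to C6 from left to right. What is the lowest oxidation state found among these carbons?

Assign +1 per bond to O/N/halogen, −1 per bond to H or an electropositive element, and 0 per bond to carbon. Tallying each carbon:
C1: 1C, 3H → 0 − 3 = -3
C2: 2C, 1H, 1Cl → 0 − 1 + 1 = 0
C3: 3C, 1H → 0 − 1 = -1
C4: 3C, 1H → 0 − 1 = -1
C5: 2C, 2H → 0 − 2 = -2
C6: 1C, 3H → 0 − 3 = -3
The lowest value is -3.

-3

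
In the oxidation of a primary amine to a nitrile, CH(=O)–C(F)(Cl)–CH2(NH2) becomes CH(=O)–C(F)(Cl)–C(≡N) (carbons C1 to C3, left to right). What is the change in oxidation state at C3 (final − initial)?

Before: C3 has 1 bond to C, 2 bonds to H, 1 bond to N → oxidation state -1.
After: C3 has 1 bond to C, 3 bonds to N → oxidation state +3.
Δ = +3 − (-1) = +4, so this is an oxidation at C3.

+4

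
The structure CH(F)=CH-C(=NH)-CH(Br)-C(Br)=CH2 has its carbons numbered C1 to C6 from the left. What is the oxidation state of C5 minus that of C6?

+3

C5: 3C, 1Br → 0 + 1 = +1
C6: 2C, 2H → 0 − 2 = -2
Difference: +1 − (-2) = +3.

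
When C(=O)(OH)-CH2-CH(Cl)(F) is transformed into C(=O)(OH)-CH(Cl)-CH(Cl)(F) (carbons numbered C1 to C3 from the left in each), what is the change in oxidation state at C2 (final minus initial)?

+2

Before: C2 has 2 bonds to C, 2 bonds to H → oxidation state -2.
After: C2 has 2 bonds to C, 1 bond to H, 1 bond to Cl → oxidation state 0.
Δ = 0 − (-2) = +2, so this is an oxidation at C2.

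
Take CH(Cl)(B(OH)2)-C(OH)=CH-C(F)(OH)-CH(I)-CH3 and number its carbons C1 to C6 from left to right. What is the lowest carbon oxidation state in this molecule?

Tallying each carbon's bonds:
C1: 1C, 1H, 1Cl, 1B → 0 − 1 + 1 − 1 = -1
C2: 3C, 1O → 0 + 1 = +1
C3: 3C, 1H → 0 − 1 = -1
C4: 2C, 1O, 1F → 0 + 1 + 1 = +2
C5: 2C, 1H, 1I → 0 − 1 + 1 = 0
C6: 1C, 3H → 0 − 3 = -3
The lowest value is -3.

-3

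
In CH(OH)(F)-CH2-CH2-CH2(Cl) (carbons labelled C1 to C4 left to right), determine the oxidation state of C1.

C1 has one bond to C (0), one bond to O (+1), one bond to F (+1), one bond to H (-1).
Oxidation state = 0 + 1 + 1 − 1 = +1.

+1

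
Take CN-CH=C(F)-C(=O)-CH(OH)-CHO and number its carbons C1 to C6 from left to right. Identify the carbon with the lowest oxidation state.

C2

Each bond to a more electronegative atom (O, N, halogen) counts +1, each bond to a less electronegative atom (H, metal, B, Si) counts −1, and each C–C bond counts 0. Tallying each carbon:
C1: 1C, 3N → 0 + 3 = +3
C2: 3C, 1H → 0 − 1 = -1
C3: 3C, 1F → 0 + 1 = +1
C4: 2C, 2O → 0 + 2 = +2
C5: 2C, 1H, 1O → 0 − 1 + 1 = 0
C6: 1C, 1H, 2O → 0 − 1 + 2 = +1
The most reduced carbon is C2 at -1.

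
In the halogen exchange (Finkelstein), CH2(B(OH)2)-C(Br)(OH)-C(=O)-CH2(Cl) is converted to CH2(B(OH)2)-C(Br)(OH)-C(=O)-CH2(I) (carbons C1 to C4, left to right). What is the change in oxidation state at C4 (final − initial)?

0

Before: C4 has 1 bond to C, 2 bonds to H, 1 bond to Cl → oxidation state -1.
After: C4 has 1 bond to C, 2 bonds to H, 1 bond to I → oxidation state -1.
Δ = -1 − (-1) = 0, so no net redox change at C4.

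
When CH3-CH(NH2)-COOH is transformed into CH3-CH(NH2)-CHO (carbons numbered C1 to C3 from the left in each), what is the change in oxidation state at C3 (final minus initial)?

Before: C3 has 1 bond to C, 3 bonds to O → oxidation state +3.
After: C3 has 1 bond to C, 1 bond to H, 2 bonds to O → oxidation state +1.
Δ = +1 − (+3) = -2, so this is a reduction at C3.

-2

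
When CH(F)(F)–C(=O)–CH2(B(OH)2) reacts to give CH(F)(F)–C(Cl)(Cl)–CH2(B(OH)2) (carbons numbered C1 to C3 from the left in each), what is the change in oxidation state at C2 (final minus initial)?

Before: C2 has 2 bonds to C, 2 bonds to O → oxidation state +2.
After: C2 has 2 bonds to C, 2 bonds to Cl → oxidation state +2.
Δ = +2 − (+2) = 0, so no net redox change at C2.

0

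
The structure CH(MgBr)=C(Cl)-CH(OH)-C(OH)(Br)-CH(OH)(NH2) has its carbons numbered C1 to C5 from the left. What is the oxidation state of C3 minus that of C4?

-2

C3: 2C, 1H, 1O → 0 − 1 + 1 = 0
C4: 2C, 1O, 1Br → 0 + 1 + 1 = +2
Difference: 0 − (+2) = -2.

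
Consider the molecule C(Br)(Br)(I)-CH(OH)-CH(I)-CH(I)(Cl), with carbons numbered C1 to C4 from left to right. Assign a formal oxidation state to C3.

C3 has one bond to C (0), one bond to C (0), one bond to I (+1), one bond to H (-1).
Oxidation state = 0 + 0 + 1 − 1 = 0.

0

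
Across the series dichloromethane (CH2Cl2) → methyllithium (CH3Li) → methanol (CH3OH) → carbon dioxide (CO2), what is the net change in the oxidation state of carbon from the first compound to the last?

+4

Carbon oxidation states along the series — dichloromethane: 0, methyllithium: -4, methanol: -2, carbon dioxide: +4.
Net change = +4 − (0) = +4.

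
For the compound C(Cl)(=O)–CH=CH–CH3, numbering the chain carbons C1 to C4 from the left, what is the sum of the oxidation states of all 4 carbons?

Each bond to a more electronegative atom (O, N, halogen) counts +1, each bond to a less electronegative atom (H, metal, B, Si) counts −1, and each C–C bond counts 0. Tallying each carbon:
C1: 1C, 2O, 1Cl → 0 + 2 + 1 = +3
C2: 3C, 1H → 0 − 1 = -1
C3: 3C, 1H → 0 − 1 = -1
C4: 1C, 3H → 0 − 3 = -3
Sum = +3 − 1 − 1 − 3 = -2.

-2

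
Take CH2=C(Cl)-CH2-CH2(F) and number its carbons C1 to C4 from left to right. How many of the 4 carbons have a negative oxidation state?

Tallying each carbon's bonds:
C1: 2C, 2H → 0 − 2 = -2
C2: 3C, 1Cl → 0 + 1 = +1
C3: 2C, 2H → 0 − 2 = -2
C4: 1C, 2H, 1F → 0 − 2 + 1 = -1
3 carbons (C1, C3, C4) meet the condition.

3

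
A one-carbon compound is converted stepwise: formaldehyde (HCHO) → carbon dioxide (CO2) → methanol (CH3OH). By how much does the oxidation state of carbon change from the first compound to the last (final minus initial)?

-2

Carbon oxidation states along the series — formaldehyde: 0, carbon dioxide: +4, methanol: -2.
Net change = -2 − (0) = -2.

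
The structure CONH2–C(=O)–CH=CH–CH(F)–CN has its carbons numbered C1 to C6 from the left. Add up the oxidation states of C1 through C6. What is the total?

Tallying each carbon's bonds:
C1: 1C, 2O, 1N → 0 + 2 + 1 = +3
C2: 2C, 2O → 0 + 2 = +2
C3: 3C, 1H → 0 − 1 = -1
C4: 3C, 1H → 0 − 1 = -1
C5: 2C, 1H, 1F → 0 − 1 + 1 = 0
C6: 1C, 3N → 0 + 3 = +3
Sum = +3 + 2 − 1 − 1 + 0 + 3 = +6.

+6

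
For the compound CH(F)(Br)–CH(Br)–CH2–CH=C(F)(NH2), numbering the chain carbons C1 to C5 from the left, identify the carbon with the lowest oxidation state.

Tallying each carbon's bonds:
C1: 1C, 1H, 1F, 1Br → 0 − 1 + 1 + 1 = +1
C2: 2C, 1H, 1Br → 0 − 1 + 1 = 0
C3: 2C, 2H → 0 − 2 = -2
C4: 3C, 1H → 0 − 1 = -1
C5: 2C, 1N, 1F → 0 + 1 + 1 = +2
The most reduced carbon is C3 at -2.

C3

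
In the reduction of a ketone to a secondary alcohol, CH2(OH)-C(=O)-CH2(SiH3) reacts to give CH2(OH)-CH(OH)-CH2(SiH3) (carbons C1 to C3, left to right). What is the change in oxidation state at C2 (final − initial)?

-2

Before: C2 has 2 bonds to C, 2 bonds to O → oxidation state +2.
After: C2 has 2 bonds to C, 1 bond to H, 1 bond to O → oxidation state 0.
Δ = 0 − (+2) = -2, so this is a reduction at C2.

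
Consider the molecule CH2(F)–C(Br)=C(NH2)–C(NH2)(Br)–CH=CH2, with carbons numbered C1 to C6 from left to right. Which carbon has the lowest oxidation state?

C6

Count +1 for every bond to an atom more electronegative than carbon and −1 for every bond to one less electronegative; C–C bonds are 0. Tallying each carbon:
C1: 1C, 2H, 1F → 0 − 2 + 1 = -1
C2: 3C, 1Br → 0 + 1 = +1
C3: 3C, 1N → 0 + 1 = +1
C4: 2C, 1N, 1Br → 0 + 1 + 1 = +2
C5: 3C, 1H → 0 − 1 = -1
C6: 2C, 2H → 0 − 2 = -2
The most reduced carbon is C6 at -2.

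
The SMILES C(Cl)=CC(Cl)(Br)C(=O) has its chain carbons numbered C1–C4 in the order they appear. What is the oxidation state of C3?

Assign +1 per bond to O/N/halogen, −1 per bond to H or an electropositive element, and 0 per bond to carbon.
C3 has one bond to C (0), one bond to C (0), one bond to Cl (+1), one bond to Br (+1).
Oxidation state = 0 + 0 + 1 + 1 = +2.

+2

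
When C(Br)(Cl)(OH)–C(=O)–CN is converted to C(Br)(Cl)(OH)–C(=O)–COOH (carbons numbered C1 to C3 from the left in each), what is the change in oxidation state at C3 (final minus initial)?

Before: C3 has 1 bond to C, 3 bonds to N → oxidation state +3.
After: C3 has 1 bond to C, 3 bonds to O → oxidation state +3.
Δ = +3 − (+3) = 0, so no net redox change at C3.

0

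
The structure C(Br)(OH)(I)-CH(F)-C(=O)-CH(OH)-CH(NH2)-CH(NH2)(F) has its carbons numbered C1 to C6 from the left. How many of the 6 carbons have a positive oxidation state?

Assign +1 per bond to O/N/halogen, −1 per bond to H or an electropositive element, and 0 per bond to carbon. Tallying each carbon:
C1: 1C, 1O, 1Br, 1I → 0 + 1 + 1 + 1 = +3
C2: 2C, 1H, 1F → 0 − 1 + 1 = 0
C3: 2C, 2O → 0 + 2 = +2
C4: 2C, 1H, 1O → 0 − 1 + 1 = 0
C5: 2C, 1H, 1N → 0 − 1 + 1 = 0
C6: 1C, 1H, 1N, 1F → 0 − 1 + 1 + 1 = +1
3 carbons (C1, C3, C6) meet the condition.

3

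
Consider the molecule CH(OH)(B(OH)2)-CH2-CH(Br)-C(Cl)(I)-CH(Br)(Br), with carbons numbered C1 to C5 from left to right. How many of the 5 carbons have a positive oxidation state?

2

Assign +1 per bond to O/N/halogen, −1 per bond to H or an electropositive element, and 0 per bond to carbon. Tallying each carbon:
C1: 1C, 1H, 1O, 1B → 0 − 1 + 1 − 1 = -1
C2: 2C, 2H → 0 − 2 = -2
C3: 2C, 1H, 1Br → 0 − 1 + 1 = 0
C4: 2C, 1Cl, 1I → 0 + 1 + 1 = +2
C5: 1C, 1H, 2Br → 0 − 1 + 2 = +1
2 carbons (C4, C5) meet the condition.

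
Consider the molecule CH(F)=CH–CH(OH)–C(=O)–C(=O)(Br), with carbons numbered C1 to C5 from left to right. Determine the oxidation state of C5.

Count +1 for every bond to an atom more electronegative than carbon and −1 for every bond to one less electronegative; C–C bonds are 0.
C5 has one bond to C (0), a double bond to O (2×+1 = +2), one bond to Br (+1).
Oxidation state = 0 + 2 + 1 = +3.

+3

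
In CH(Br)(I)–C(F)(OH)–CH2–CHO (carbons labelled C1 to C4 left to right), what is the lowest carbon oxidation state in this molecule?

-2

Count +1 for every bond to an atom more electronegative than carbon and −1 for every bond to one less electronegative; C–C bonds are 0. Tallying each carbon:
C1: 1C, 1H, 1Br, 1I → 0 − 1 + 1 + 1 = +1
C2: 2C, 1O, 1F → 0 + 1 + 1 = +2
C3: 2C, 2H → 0 − 2 = -2
C4: 1C, 1H, 2O → 0 − 1 + 2 = +1
The lowest value is -2.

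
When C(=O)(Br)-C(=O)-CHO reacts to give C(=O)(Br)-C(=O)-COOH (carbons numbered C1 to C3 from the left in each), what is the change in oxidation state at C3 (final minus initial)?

Before: C3 has 1 bond to C, 1 bond to H, 2 bonds to O → oxidation state +1.
After: C3 has 1 bond to C, 3 bonds to O → oxidation state +3.
Δ = +3 − (+1) = +2, so this is an oxidation at C3.

+2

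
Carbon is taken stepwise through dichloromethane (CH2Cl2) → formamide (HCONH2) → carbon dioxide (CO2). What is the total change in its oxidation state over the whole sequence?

+4

Carbon oxidation states along the series — dichloromethane: 0, formamide: +2, carbon dioxide: +4.
Net change = +4 − (0) = +4.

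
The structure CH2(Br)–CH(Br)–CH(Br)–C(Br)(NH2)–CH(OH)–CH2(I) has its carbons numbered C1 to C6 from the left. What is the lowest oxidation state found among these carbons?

-1

Each bond to a more electronegative atom (O, N, halogen) counts +1, each bond to a less electronegative atom (H, metal, B, Si) counts −1, and each C–C bond counts 0. Tallying each carbon:
C1: 1C, 2H, 1Br → 0 − 2 + 1 = -1
C2: 2C, 1H, 1Br → 0 − 1 + 1 = 0
C3: 2C, 1H, 1Br → 0 − 1 + 1 = 0
C4: 2C, 1N, 1Br → 0 + 1 + 1 = +2
C5: 2C, 1H, 1O → 0 − 1 + 1 = 0
C6: 1C, 2H, 1I → 0 − 2 + 1 = -1
The lowest value is -1.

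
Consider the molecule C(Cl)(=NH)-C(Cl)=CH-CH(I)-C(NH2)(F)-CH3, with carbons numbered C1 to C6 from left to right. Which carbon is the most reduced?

C6

Bonds to more-electronegative neighbours contribute +1 each, bonds to H or metals contribute −1 each, and C–C bonds contribute 0. Tallying each carbon:
C1: 1C, 2N, 1Cl → 0 + 2 + 1 = +3
C2: 3C, 1Cl → 0 + 1 = +1
C3: 3C, 1H → 0 − 1 = -1
C4: 2C, 1H, 1I → 0 − 1 + 1 = 0
C5: 2C, 1N, 1F → 0 + 1 + 1 = +2
C6: 1C, 3H → 0 − 3 = -3
The most reduced carbon is C6 at -3.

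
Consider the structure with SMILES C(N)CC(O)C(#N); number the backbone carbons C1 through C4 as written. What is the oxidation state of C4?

Count +1 for every bond to an atom more electronegative than carbon and −1 for every bond to one less electronegative; C–C bonds are 0.
C4 has one bond to C (0), a triple bond to N (3×+1 = +3).
Oxidation state = 0 + 3 = +3.

+3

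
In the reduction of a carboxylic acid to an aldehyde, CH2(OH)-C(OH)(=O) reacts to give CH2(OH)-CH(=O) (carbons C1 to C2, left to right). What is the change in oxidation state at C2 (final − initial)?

Before: C2 has 1 bond to C, 3 bonds to O → oxidation state +3.
After: C2 has 1 bond to C, 1 bond to H, 2 bonds to O → oxidation state +1.
Δ = +1 − (+3) = -2, so this is a reduction at C2.

-2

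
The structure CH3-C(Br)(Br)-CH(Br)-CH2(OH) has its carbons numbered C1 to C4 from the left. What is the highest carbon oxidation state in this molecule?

Bonds to more-electronegative neighbours contribute +1 each, bonds to H or metals contribute −1 each, and C–C bonds contribute 0. Tallying each carbon:
C1: 1C, 3H → 0 − 3 = -3
C2: 2C, 2Br → 0 + 2 = +2
C3: 2C, 1H, 1Br → 0 − 1 + 1 = 0
C4: 1C, 2H, 1O → 0 − 2 + 1 = -1
The highest value is +2.

+2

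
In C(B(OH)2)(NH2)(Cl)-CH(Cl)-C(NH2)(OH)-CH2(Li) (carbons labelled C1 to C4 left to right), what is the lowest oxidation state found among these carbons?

-3

Tallying each carbon's bonds:
C1: 1C, 1N, 1Cl, 1B → 0 + 1 + 1 − 1 = +1
C2: 2C, 1H, 1Cl → 0 − 1 + 1 = 0
C3: 2C, 1O, 1N → 0 + 1 + 1 = +2
C4: 1C, 2H, 1Li → 0 − 2 − 1 = -3
The lowest value is -3.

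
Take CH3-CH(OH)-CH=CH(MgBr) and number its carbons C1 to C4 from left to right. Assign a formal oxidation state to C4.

-2

C4 has a double bond to C (2×0 = 0), one bond to H (-1), one bond to Mg (-1).
Oxidation state = 0 − 1 − 1 = -2.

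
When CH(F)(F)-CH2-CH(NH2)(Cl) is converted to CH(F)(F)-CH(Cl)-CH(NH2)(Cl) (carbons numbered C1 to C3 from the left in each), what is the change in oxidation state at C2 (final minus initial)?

Before: C2 has 2 bonds to C, 2 bonds to H → oxidation state -2.
After: C2 has 2 bonds to C, 1 bond to H, 1 bond to Cl → oxidation state 0.
Δ = 0 − (-2) = +2, so this is an oxidation at C2.

+2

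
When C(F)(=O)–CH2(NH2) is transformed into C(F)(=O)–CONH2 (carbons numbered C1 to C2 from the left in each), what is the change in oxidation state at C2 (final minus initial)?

+4

Before: C2 has 1 bond to C, 2 bonds to H, 1 bond to N → oxidation state -1.
After: C2 has 1 bond to C, 2 bonds to O, 1 bond to N → oxidation state +3.
Δ = +3 − (-1) = +4, so this is an oxidation at C2.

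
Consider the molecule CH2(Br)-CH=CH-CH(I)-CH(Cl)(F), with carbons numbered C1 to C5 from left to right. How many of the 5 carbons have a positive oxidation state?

1

Tallying each carbon's bonds:
C1: 1C, 2H, 1Br → 0 − 2 + 1 = -1
C2: 3C, 1H → 0 − 1 = -1
C3: 3C, 1H → 0 − 1 = -1
C4: 2C, 1H, 1I → 0 − 1 + 1 = 0
C5: 1C, 1H, 1F, 1Cl → 0 − 1 + 1 + 1 = +1
1 carbon (C5) meets the condition.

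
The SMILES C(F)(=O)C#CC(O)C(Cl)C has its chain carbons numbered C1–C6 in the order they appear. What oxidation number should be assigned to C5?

0

C5 has one bond to C (0), one bond to C (0), one bond to Cl (+1), one bond to H (-1).
Oxidation state = 0 + 0 + 1 − 1 = 0.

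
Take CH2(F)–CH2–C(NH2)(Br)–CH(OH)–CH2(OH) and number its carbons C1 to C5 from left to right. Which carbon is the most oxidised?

C3

Tallying each carbon's bonds:
C1: 1C, 2H, 1F → 0 − 2 + 1 = -1
C2: 2C, 2H → 0 − 2 = -2
C3: 2C, 1N, 1Br → 0 + 1 + 1 = +2
C4: 2C, 1H, 1O → 0 − 1 + 1 = 0
C5: 1C, 2H, 1O → 0 − 2 + 1 = -1
The most oxidised carbon is C3 at +2.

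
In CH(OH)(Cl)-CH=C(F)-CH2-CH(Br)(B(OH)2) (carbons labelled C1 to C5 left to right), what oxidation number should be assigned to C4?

Count +1 for every bond to an atom more electronegative than carbon and −1 for every bond to one less electronegative; C–C bonds are 0.
C4 has one bond to C (0), one bond to C (0), one bond to H (-1), one bond to H (-1).
Oxidation state = 0 + 0 − 1 − 1 = -2.

-2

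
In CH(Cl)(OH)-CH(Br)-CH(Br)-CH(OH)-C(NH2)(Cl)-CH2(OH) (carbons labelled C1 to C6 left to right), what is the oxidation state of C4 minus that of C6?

C4: 2C, 1H, 1O → 0 − 1 + 1 = 0
C6: 1C, 2H, 1O → 0 − 2 + 1 = -1
Difference: 0 − (-1) = +1.

+1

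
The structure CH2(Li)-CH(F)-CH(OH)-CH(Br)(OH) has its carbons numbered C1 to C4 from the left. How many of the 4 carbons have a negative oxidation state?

Each bond to a more electronegative atom (O, N, halogen) counts +1, each bond to a less electronegative atom (H, metal, B, Si) counts −1, and each C–C bond counts 0. Tallying each carbon:
C1: 1C, 2H, 1Li → 0 − 2 − 1 = -3
C2: 2C, 1H, 1F → 0 − 1 + 1 = 0
C3: 2C, 1H, 1O → 0 − 1 + 1 = 0
C4: 1C, 1H, 1O, 1Br → 0 − 1 + 1 + 1 = +1
1 carbon (C1) meets the condition.

1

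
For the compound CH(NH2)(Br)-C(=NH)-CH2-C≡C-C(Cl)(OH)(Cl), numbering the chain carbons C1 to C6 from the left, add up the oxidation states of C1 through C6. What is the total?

+4

Each bond to a more electronegative atom (O, N, halogen) counts +1, each bond to a less electronegative atom (H, metal, B, Si) counts −1, and each C–C bond counts 0. Tallying each carbon:
C1: 1C, 1H, 1N, 1Br → 0 − 1 + 1 + 1 = +1
C2: 2C, 2N → 0 + 2 = +2
C3: 2C, 2H → 0 − 2 = -2
C4: 4C → 0 = 0
C5: 4C → 0 = 0
C6: 1C, 1O, 2Cl → 0 + 1 + 2 = +3
Sum = +1 + 2 − 2 + 0 + 0 + 3 = +4.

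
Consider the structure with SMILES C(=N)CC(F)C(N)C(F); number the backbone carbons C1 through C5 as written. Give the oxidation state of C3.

Bonds to more-electronegative neighbours contribute +1 each, bonds to H or metals contribute −1 each, and C–C bonds contribute 0.
C3 has one bond to C (0), one bond to C (0), one bond to H (-1), one bond to F (+1).
Oxidation state = 0 + 0 − 1 + 1 = 0.

0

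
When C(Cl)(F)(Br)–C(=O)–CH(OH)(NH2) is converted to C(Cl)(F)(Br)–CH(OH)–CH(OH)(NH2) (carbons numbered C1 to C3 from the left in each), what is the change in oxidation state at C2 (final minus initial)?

Before: C2 has 2 bonds to C, 2 bonds to O → oxidation state +2.
After: C2 has 2 bonds to C, 1 bond to H, 1 bond to O → oxidation state 0.
Δ = 0 − (+2) = -2, so this is a reduction at C2.

-2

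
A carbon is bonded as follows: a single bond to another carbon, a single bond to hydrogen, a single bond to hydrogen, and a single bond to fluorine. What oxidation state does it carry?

Assign +1 per bond to O/N/halogen, −1 per bond to H or an electropositive element, and 0 per bond to carbon.
The carbon has one bond to C (0), one bond to H (-1), one bond to H (-1), one bond to F (+1).
Oxidation state = 0 − 1 − 1 + 1 = -1.

-1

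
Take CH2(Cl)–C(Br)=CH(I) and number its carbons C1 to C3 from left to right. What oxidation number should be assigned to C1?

Assign +1 per bond to O/N/halogen, −1 per bond to H or an electropositive element, and 0 per bond to carbon.
C1 has one bond to C (0), one bond to H (-1), one bond to H (-1), one bond to Cl (+1).
Oxidation state = 0 − 1 − 1 + 1 = -1.

-1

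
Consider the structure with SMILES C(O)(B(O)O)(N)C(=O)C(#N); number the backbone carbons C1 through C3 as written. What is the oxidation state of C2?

+2

C2 has one bond to C (0), one bond to C (0), a double bond to O (2×+1 = +2).
Oxidation state = 0 + 0 + 2 = +2.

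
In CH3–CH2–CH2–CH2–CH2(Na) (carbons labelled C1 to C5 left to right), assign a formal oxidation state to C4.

Each bond to a more electronegative atom (O, N, halogen) counts +1, each bond to a less electronegative atom (H, metal, B, Si) counts −1, and each C–C bond counts 0.
C4 has one bond to C (0), one bond to C (0), one bond to H (-1), one bond to H (-1).
Oxidation state = 0 + 0 − 1 − 1 = -2.

-2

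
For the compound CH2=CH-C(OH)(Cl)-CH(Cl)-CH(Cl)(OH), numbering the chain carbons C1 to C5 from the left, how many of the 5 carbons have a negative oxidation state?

2

Tallying each carbon's bonds:
C1: 2C, 2H → 0 − 2 = -2
C2: 3C, 1H → 0 − 1 = -1
C3: 2C, 1O, 1Cl → 0 + 1 + 1 = +2
C4: 2C, 1H, 1Cl → 0 − 1 + 1 = 0
C5: 1C, 1H, 1O, 1Cl → 0 − 1 + 1 + 1 = +1
2 carbons (C1, C2) meet the condition.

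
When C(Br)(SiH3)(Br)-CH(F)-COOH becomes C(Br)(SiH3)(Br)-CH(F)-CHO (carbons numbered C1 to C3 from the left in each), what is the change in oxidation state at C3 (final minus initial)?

Before: C3 has 1 bond to C, 3 bonds to O → oxidation state +3.
After: C3 has 1 bond to C, 1 bond to H, 2 bonds to O → oxidation state +1.
Δ = +1 − (+3) = -2, so this is a reduction at C3.

-2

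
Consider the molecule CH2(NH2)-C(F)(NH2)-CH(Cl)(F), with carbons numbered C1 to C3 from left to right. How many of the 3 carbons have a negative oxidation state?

Count +1 for every bond to an atom more electronegative than carbon and −1 for every bond to one less electronegative; C–C bonds are 0. Tallying each carbon:
C1: 1C, 2H, 1N → 0 − 2 + 1 = -1
C2: 2C, 1N, 1F → 0 + 1 + 1 = +2
C3: 1C, 1H, 1F, 1Cl → 0 − 1 + 1 + 1 = +1
1 carbon (C1) meets the condition.

1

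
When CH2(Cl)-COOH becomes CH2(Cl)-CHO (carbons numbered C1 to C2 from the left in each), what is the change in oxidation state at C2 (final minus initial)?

-2

Before: C2 has 1 bond to C, 3 bonds to O → oxidation state +3.
After: C2 has 1 bond to C, 1 bond to H, 2 bonds to O → oxidation state +1.
Δ = +1 − (+3) = -2, so this is a reduction at C2.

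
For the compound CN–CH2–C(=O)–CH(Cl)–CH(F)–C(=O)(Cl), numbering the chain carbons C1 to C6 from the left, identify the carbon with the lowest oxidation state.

Bonds to more-electronegative neighbours contribute +1 each, bonds to H or metals contribute −1 each, and C–C bonds contribute 0. Tallying each carbon:
C1: 1C, 3N → 0 + 3 = +3
C2: 2C, 2H → 0 − 2 = -2
C3: 2C, 2O → 0 + 2 = +2
C4: 2C, 1H, 1Cl → 0 − 1 + 1 = 0
C5: 2C, 1H, 1F → 0 − 1 + 1 = 0
C6: 1C, 2O, 1Cl → 0 + 2 + 1 = +3
The most reduced carbon is C2 at -2.

C2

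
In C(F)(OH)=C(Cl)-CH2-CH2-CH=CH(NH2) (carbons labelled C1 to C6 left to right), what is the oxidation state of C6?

Count +1 for every bond to an atom more electronegative than carbon and −1 for every bond to one less electronegative; C–C bonds are 0.
C6 has a double bond to C (2×0 = 0), one bond to H (-1), one bond to N (+1).
Oxidation state = 0 − 1 + 1 = 0.

0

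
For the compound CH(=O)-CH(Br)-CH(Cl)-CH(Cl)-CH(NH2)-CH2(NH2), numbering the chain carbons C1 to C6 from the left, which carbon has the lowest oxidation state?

Bonds to more-electronegative neighbours contribute +1 each, bonds to H or metals contribute −1 each, and C–C bonds contribute 0. Tallying each carbon:
C1: 1C, 1H, 2O → 0 − 1 + 2 = +1
C2: 2C, 1H, 1Br → 0 − 1 + 1 = 0
C3: 2C, 1H, 1Cl → 0 − 1 + 1 = 0
C4: 2C, 1H, 1Cl → 0 − 1 + 1 = 0
C5: 2C, 1H, 1N → 0 − 1 + 1 = 0
C6: 1C, 2H, 1N → 0 − 2 + 1 = -1
The most reduced carbon is C6 at -1.

C6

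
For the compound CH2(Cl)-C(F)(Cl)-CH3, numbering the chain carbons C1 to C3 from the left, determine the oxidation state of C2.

C2 has one bond to C (0), one bond to C (0), one bond to F (+1), one bond to Cl (+1).
Oxidation state = 0 + 0 + 1 + 1 = +2.

+2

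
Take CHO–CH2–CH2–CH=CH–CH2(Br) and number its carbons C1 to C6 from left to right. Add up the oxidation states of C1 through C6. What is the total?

Bonds to more-electronegative neighbours contribute +1 each, bonds to H or metals contribute −1 each, and C–C bonds contribute 0. Tallying each carbon:
C1: 1C, 1H, 2O → 0 − 1 + 2 = +1
C2: 2C, 2H → 0 − 2 = -2
C3: 2C, 2H → 0 − 2 = -2
C4: 3C, 1H → 0 − 1 = -1
C5: 3C, 1H → 0 − 1 = -1
C6: 1C, 2H, 1Br → 0 − 2 + 1 = -1
Sum = +1 − 2 − 2 − 1 − 1 − 1 = -6.

-6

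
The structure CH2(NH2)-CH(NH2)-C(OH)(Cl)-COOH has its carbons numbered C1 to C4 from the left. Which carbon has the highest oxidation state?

Assign +1 per bond to O/N/halogen, −1 per bond to H or an electropositive element, and 0 per bond to carbon. Tallying each carbon:
C1: 1C, 2H, 1N → 0 − 2 + 1 = -1
C2: 2C, 1H, 1N → 0 − 1 + 1 = 0
C3: 2C, 1O, 1Cl → 0 + 1 + 1 = +2
C4: 1C, 3O → 0 + 3 = +3
The most oxidised carbon is C4 at +3.

C4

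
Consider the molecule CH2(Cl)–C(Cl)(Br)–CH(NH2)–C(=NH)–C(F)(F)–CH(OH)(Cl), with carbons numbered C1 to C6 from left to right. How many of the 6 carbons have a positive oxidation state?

4

Bonds to more-electronegative neighbours contribute +1 each, bonds to H or metals contribute −1 each, and C–C bonds contribute 0. Tallying each carbon:
C1: 1C, 2H, 1Cl → 0 − 2 + 1 = -1
C2: 2C, 1Cl, 1Br → 0 + 1 + 1 = +2
C3: 2C, 1H, 1N → 0 − 1 + 1 = 0
C4: 2C, 2N → 0 + 2 = +2
C5: 2C, 2F → 0 + 2 = +2
C6: 1C, 1H, 1O, 1Cl → 0 − 1 + 1 + 1 = +1
4 carbons (C2, C4, C5, C6) meet the condition.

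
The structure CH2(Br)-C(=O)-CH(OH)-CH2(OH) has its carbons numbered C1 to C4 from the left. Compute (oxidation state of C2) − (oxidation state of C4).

+3

C2: 2C, 2O → 0 + 2 = +2
C4: 1C, 2H, 1O → 0 − 2 + 1 = -1
Difference: +2 − (-1) = +3.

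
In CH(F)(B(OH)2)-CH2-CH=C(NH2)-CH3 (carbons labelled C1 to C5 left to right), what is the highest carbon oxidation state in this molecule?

Tallying each carbon's bonds:
C1: 1C, 1H, 1F, 1B → 0 − 1 + 1 − 1 = -1
C2: 2C, 2H → 0 − 2 = -2
C3: 3C, 1H → 0 − 1 = -1
C4: 3C, 1N → 0 + 1 = +1
C5: 1C, 3H → 0 − 3 = -3
The highest value is +1.

+1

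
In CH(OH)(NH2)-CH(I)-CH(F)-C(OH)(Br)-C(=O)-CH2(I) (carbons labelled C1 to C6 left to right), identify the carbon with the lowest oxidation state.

C6

Count +1 for every bond to an atom more electronegative than carbon and −1 for every bond to one less electronegative; C–C bonds are 0. Tallying each carbon:
C1: 1C, 1H, 1O, 1N → 0 − 1 + 1 + 1 = +1
C2: 2C, 1H, 1I → 0 − 1 + 1 = 0
C3: 2C, 1H, 1F → 0 − 1 + 1 = 0
C4: 2C, 1O, 1Br → 0 + 1 + 1 = +2
C5: 2C, 2O → 0 + 2 = +2
C6: 1C, 2H, 1I → 0 − 2 + 1 = -1
The most reduced carbon is C6 at -1.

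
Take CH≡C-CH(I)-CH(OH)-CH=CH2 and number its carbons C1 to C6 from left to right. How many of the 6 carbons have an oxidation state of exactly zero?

Tallying each carbon's bonds:
C1: 3C, 1H → 0 − 1 = -1
C2: 4C → 0 = 0
C3: 2C, 1H, 1I → 0 − 1 + 1 = 0
C4: 2C, 1H, 1O → 0 − 1 + 1 = 0
C5: 3C, 1H → 0 − 1 = -1
C6: 2C, 2H → 0 − 2 = -2
3 carbons (C2, C3, C4) meet the condition.

3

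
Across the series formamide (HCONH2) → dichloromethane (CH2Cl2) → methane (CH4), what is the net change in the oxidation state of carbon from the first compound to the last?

-6

Carbon oxidation states along the series — formamide: +2, dichloromethane: 0, methane: -4.
Net change = -4 − (+2) = -6.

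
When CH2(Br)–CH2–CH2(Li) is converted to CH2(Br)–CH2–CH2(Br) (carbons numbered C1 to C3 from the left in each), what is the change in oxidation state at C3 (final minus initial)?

+2

Before: C3 has 1 bond to C, 2 bonds to H, 1 bond to Li → oxidation state -3.
After: C3 has 1 bond to C, 2 bonds to H, 1 bond to Br → oxidation state -1.
Δ = -1 − (-3) = +2, so this is an oxidation at C3.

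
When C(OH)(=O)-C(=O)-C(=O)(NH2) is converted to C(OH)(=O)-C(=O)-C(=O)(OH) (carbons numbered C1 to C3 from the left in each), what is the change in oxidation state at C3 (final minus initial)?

0

Before: C3 has 1 bond to C, 2 bonds to O, 1 bond to N → oxidation state +3.
After: C3 has 1 bond to C, 3 bonds to O → oxidation state +3.
Δ = +3 − (+3) = 0, so no net redox change at C3.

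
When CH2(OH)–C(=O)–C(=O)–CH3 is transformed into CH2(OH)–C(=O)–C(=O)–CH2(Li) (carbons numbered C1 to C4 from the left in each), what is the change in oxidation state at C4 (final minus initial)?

Before: C4 has 1 bond to C, 3 bonds to H → oxidation state -3.
After: C4 has 1 bond to C, 2 bonds to H, 1 bond to Li → oxidation state -3.
Δ = -3 − (-3) = 0, so no net redox change at C4.

0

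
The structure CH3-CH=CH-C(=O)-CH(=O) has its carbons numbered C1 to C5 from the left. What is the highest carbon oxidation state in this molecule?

+2

Assign +1 per bond to O/N/halogen, −1 per bond to H or an electropositive element, and 0 per bond to carbon. Tallying each carbon:
C1: 1C, 3H → 0 − 3 = -3
C2: 3C, 1H → 0 − 1 = -1
C3: 3C, 1H → 0 − 1 = -1
C4: 2C, 2O → 0 + 2 = +2
C5: 1C, 1H, 2O → 0 − 1 + 2 = +1
The highest value is +2.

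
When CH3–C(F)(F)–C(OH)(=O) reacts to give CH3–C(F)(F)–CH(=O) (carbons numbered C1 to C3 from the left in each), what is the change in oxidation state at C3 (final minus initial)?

-2

Before: C3 has 1 bond to C, 3 bonds to O → oxidation state +3.
After: C3 has 1 bond to C, 1 bond to H, 2 bonds to O → oxidation state +1.
Δ = +1 − (+3) = -2, so this is a reduction at C3.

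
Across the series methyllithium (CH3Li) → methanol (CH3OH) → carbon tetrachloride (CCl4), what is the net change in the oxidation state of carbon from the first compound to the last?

Carbon oxidation states along the series — methyllithium: -4, methanol: -2, carbon tetrachloride: +4.
Net change = +4 − (-4) = +8.

+8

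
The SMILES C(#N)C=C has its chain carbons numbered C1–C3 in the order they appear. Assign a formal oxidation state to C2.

C2 has one bond to C (0), a double bond to C (2×0 = 0), one bond to H (-1).
Oxidation state = 0 + 0 − 1 = -1.

-1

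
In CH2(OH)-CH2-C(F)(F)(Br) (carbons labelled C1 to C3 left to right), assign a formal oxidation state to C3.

Assign +1 per bond to O/N/halogen, −1 per bond to H or an electropositive element, and 0 per bond to carbon.
C3 has one bond to C (0), one bond to F (+1), one bond to F (+1), one bond to Br (+1).
Oxidation state = 0 + 1 + 1 + 1 = +3.

+3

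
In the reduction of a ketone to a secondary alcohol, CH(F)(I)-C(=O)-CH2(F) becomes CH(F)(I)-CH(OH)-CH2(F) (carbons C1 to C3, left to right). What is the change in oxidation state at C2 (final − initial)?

-2

Before: C2 has 2 bonds to C, 2 bonds to O → oxidation state +2.
After: C2 has 2 bonds to C, 1 bond to H, 1 bond to O → oxidation state 0.
Δ = 0 − (+2) = -2, so this is a reduction at C2.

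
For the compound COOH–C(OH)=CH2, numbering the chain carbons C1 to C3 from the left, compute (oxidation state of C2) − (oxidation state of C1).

C2: 3C, 1O → 0 + 1 = +1
C1: 1C, 3O → 0 + 3 = +3
Difference: +1 − (+3) = -2.

-2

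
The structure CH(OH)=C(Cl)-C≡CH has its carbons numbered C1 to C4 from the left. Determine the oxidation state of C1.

Each bond to a more electronegative atom (O, N, halogen) counts +1, each bond to a less electronegative atom (H, metal, B, Si) counts −1, and each C–C bond counts 0.
C1 has a double bond to C (2×0 = 0), one bond to O (+1), one bond to H (-1).
Oxidation state = 0 + 1 − 1 = 0.

0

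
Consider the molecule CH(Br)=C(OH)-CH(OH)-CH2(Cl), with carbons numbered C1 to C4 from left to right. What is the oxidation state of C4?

-1

C4 has one bond to C (0), one bond to Cl (+1), one bond to H (-1), one bond to H (-1).
Oxidation state = 0 + 1 − 1 − 1 = -1.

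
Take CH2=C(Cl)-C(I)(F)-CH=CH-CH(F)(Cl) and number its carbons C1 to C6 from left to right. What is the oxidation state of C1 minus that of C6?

-3

C1: 2C, 2H → 0 − 2 = -2
C6: 1C, 1H, 1F, 1Cl → 0 − 1 + 1 + 1 = +1
Difference: -2 − (+1) = -3.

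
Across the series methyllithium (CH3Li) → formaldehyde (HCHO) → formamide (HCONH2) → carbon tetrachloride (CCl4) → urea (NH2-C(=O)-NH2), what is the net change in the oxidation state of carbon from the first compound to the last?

Carbon oxidation states along the series — methyllithium: -4, formaldehyde: 0, formamide: +2, carbon tetrachloride: +4, urea: +4.
Net change = +4 − (-4) = +8.

+8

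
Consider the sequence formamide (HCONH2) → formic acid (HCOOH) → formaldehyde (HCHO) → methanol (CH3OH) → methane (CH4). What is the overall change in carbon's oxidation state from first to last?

-6

Carbon oxidation states along the series — formamide: +2, formic acid: +2, formaldehyde: 0, methanol: -2, methane: -4.
Net change = -4 − (+2) = -6.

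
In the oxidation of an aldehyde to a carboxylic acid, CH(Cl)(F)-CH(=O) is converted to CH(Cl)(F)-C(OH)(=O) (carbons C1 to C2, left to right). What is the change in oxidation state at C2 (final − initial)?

+2

Before: C2 has 1 bond to C, 1 bond to H, 2 bonds to O → oxidation state +1.
After: C2 has 1 bond to C, 3 bonds to O → oxidation state +3.
Δ = +3 − (+1) = +2, so this is an oxidation at C2.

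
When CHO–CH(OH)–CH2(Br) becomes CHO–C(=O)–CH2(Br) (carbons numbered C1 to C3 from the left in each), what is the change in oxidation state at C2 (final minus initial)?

Before: C2 has 2 bonds to C, 1 bond to H, 1 bond to O → oxidation state 0.
After: C2 has 2 bonds to C, 2 bonds to O → oxidation state +2.
Δ = +2 − (0) = +2, so this is an oxidation at C2.

+2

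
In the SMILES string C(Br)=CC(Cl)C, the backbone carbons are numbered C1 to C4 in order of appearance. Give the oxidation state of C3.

C3 has one bond to C (0), one bond to C (0), one bond to Cl (+1), one bond to H (-1).
Oxidation state = 0 + 0 + 1 − 1 = 0.

0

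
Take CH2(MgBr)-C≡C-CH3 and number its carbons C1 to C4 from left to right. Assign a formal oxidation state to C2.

0

Count +1 for every bond to an atom more electronegative than carbon and −1 for every bond to one less electronegative; C–C bonds are 0.
C2 has one bond to C (0), a triple bond to C (3×0 = 0).
Oxidation state = 0 + 0 = 0.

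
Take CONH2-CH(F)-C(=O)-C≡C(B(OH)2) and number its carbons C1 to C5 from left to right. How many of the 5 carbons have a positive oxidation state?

Count +1 for every bond to an atom more electronegative than carbon and −1 for every bond to one less electronegative; C–C bonds are 0. Tallying each carbon:
C1: 1C, 2O, 1N → 0 + 2 + 1 = +3
C2: 2C, 1H, 1F → 0 − 1 + 1 = 0
C3: 2C, 2O → 0 + 2 = +2
C4: 4C → 0 = 0
C5: 3C, 1B → 0 − 1 = -1
2 carbons (C1, C3) meet the condition.

2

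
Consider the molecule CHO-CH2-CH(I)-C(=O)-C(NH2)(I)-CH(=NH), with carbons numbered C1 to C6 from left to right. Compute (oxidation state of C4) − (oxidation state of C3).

C4: 2C, 2O → 0 + 2 = +2
C3: 2C, 1H, 1I → 0 − 1 + 1 = 0
Difference: +2 − (0) = +2.

+2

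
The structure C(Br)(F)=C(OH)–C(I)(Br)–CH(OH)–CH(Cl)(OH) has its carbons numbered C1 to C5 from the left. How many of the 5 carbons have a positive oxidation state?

4

Assign +1 per bond to O/N/halogen, −1 per bond to H or an electropositive element, and 0 per bond to carbon. Tallying each carbon:
C1: 2C, 1F, 1Br → 0 + 1 + 1 = +2
C2: 3C, 1O → 0 + 1 = +1
C3: 2C, 1Br, 1I → 0 + 1 + 1 = +2
C4: 2C, 1H, 1O → 0 − 1 + 1 = 0
C5: 1C, 1H, 1O, 1Cl → 0 − 1 + 1 + 1 = +1
4 carbons (C1, C2, C3, C5) meet the condition.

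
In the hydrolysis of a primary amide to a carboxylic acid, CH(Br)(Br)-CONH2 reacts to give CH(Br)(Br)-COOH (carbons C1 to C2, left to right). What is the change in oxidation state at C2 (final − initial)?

0

Before: C2 has 1 bond to C, 2 bonds to O, 1 bond to N → oxidation state +3.
After: C2 has 1 bond to C, 3 bonds to O → oxidation state +3.
Δ = +3 − (+3) = 0, so no net redox change at C2.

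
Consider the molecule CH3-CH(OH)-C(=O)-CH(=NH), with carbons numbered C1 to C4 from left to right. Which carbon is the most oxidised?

Count +1 for every bond to an atom more electronegative than carbon and −1 for every bond to one less electronegative; C–C bonds are 0. Tallying each carbon:
C1: 1C, 3H → 0 − 3 = -3
C2: 2C, 1H, 1O → 0 − 1 + 1 = 0
C3: 2C, 2O → 0 + 2 = +2
C4: 1C, 1H, 2N → 0 − 1 + 2 = +1
The most oxidised carbon is C3 at +2.

C3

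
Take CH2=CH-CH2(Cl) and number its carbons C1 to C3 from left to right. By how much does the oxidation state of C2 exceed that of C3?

0

C2: 3C, 1H → 0 − 1 = -1
C3: 1C, 2H, 1Cl → 0 − 2 + 1 = -1
Difference: -1 − (-1) = 0.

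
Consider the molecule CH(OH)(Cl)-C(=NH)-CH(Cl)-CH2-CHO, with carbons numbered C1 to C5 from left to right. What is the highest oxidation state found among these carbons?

+2

Assign +1 per bond to O/N/halogen, −1 per bond to H or an electropositive element, and 0 per bond to carbon. Tallying each carbon:
C1: 1C, 1H, 1O, 1Cl → 0 − 1 + 1 + 1 = +1
C2: 2C, 2N → 0 + 2 = +2
C3: 2C, 1H, 1Cl → 0 − 1 + 1 = 0
C4: 2C, 2H → 0 − 2 = -2
C5: 1C, 1H, 2O → 0 − 1 + 2 = +1
The highest value is +2.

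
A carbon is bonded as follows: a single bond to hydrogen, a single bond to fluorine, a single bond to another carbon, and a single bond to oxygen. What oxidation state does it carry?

Assign +1 per bond to O/N/halogen, −1 per bond to H or an electropositive element, and 0 per bond to carbon.
The carbon has one bond to C (0), one bond to O (+1), one bond to H (-1), one bond to F (+1).
Oxidation state = 0 + 1 − 1 + 1 = +1.

+1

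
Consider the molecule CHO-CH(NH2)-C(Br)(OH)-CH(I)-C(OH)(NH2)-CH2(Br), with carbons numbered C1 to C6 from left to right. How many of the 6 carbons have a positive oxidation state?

Each bond to a more electronegative atom (O, N, halogen) counts +1, each bond to a less electronegative atom (H, metal, B, Si) counts −1, and each C–C bond counts 0. Tallying each carbon:
C1: 1C, 1H, 2O → 0 − 1 + 2 = +1
C2: 2C, 1H, 1N → 0 − 1 + 1 = 0
C3: 2C, 1O, 1Br → 0 + 1 + 1 = +2
C4: 2C, 1H, 1I → 0 − 1 + 1 = 0
C5: 2C, 1O, 1N → 0 + 1 + 1 = +2
C6: 1C, 2H, 1Br → 0 − 2 + 1 = -1
3 carbons (C1, C3, C5) meet the condition.

3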